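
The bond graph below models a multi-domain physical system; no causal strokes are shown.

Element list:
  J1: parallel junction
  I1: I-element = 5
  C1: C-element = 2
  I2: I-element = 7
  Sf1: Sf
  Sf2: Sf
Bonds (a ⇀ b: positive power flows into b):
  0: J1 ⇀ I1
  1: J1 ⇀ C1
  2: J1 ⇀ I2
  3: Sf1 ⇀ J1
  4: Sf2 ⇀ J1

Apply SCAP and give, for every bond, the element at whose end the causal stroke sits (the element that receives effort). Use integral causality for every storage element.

#3 stroke at Sf1  (Sf1 fixes flow; stroke at Sf1)
#4 stroke at Sf2  (source Sf2 imposes f)
#0 stroke at I1  (prefer integral on I1)
#1 stroke at J1  (C1 outputs effort q/C1)
#2 stroke at I2  (J1: bond 1 brought effort, rest push out)

bond 0 |I1
bond 1 |J1
bond 2 |I2
bond 3 |Sf1
bond 4 |Sf2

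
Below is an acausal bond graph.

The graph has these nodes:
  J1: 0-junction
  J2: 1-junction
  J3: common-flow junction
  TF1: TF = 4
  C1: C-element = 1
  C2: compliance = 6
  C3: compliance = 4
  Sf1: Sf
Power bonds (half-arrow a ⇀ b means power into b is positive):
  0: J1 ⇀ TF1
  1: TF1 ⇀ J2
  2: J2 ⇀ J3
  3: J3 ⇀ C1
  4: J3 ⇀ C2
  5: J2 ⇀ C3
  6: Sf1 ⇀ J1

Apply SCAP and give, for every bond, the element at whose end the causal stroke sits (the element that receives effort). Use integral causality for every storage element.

b6 →Sf1  (source Sf1 imposes f)
b0 →J1  (J1: last free bond brings effort in)
b1 →TF1  (through TF1, causality passes straight; one stroke at TF1)
b2 →J2  (J2 flow already set via bond 1)
b5 →J2  (J2: bond 1 brought flow, rest push out)
b3 →J3  (J3: bond 2 brought flow, rest push out)
b4 →J3  (J3: bond 2 brought flow, rest push out)

b0 stroke at J1
b1 stroke at TF1
b2 stroke at J2
b3 stroke at J3
b4 stroke at J3
b5 stroke at J2
b6 stroke at Sf1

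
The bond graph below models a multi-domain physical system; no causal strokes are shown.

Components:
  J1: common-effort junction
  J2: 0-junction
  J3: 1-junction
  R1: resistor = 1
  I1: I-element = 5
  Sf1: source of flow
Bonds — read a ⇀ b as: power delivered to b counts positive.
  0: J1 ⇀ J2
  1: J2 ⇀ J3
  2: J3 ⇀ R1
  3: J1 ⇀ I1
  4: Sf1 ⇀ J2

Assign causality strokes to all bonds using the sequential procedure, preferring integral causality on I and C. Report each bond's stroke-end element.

b4 stroke→Sf1  (source Sf1 imposes f)
b3 stroke→I1  (prefer integral on I1)
b0 stroke→J1  (J1: last free bond brings effort in)
b1 stroke→J2  (only one effort-in slot at J2)
b2 stroke→J3  (common-f at J3 fixed by 1)

#0 stroke at J1
#1 stroke at J2
#2 stroke at J3
#3 stroke at I1
#4 stroke at Sf1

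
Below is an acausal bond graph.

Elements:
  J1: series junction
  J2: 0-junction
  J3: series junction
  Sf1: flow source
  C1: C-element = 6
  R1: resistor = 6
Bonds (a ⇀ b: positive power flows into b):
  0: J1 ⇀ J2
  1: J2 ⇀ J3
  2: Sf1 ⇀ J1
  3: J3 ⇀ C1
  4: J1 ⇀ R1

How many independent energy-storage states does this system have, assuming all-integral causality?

1  (C1 all integral)

#2 stroke at Sf1  (Sf1: flow source, stroke at near end)
#0 stroke at J1  (1-jn J1 has f-setter on 2)
#4 stroke at J1  (J1 flow already set via bond 2)
#1 stroke at J2  (J2: last free bond brings effort in)
#3 stroke at J3  (J3: bond 1 brought flow, rest push out)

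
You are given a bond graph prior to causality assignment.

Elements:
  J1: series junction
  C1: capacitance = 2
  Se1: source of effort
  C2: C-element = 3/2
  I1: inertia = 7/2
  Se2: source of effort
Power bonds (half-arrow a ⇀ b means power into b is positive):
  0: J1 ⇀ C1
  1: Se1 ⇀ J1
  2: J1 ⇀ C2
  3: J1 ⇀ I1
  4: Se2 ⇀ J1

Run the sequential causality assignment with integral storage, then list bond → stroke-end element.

#1 →J1  (Se1 (Se) sets effort on bond)
#4 →J1  (Se2 (Se) sets effort on bond)
#0 →J1  (C1 outputs effort q/C1)
#2 →J1  (C2: C, integral causality)
#3 →I1  (J1: last free bond brings flow in)

bond 0 stroke→J1
bond 1 stroke→J1
bond 2 stroke→J1
bond 3 stroke→I1
bond 4 stroke→J1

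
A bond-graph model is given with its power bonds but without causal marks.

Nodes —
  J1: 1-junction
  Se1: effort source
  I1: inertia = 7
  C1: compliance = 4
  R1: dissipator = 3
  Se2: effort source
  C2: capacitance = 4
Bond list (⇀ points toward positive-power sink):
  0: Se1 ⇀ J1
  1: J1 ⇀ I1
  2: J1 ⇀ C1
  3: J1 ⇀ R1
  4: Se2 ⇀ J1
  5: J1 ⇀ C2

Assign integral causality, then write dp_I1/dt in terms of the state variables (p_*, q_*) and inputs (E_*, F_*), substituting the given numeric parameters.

b0 stroke→J1  (Se1: effort source, stroke at far end)
b4 stroke→J1  (source Se2 imposes e)
b1 stroke→I1  (I1 outputs flow p/I1)
b2 stroke→J1  (J1 flow already set via bond 1)
b3 stroke→J1  (1-jn J1 has f-setter on 1)
b5 stroke→J1  (J1 flow already set via bond 1)

dp_I1/dt = E_Se1 + E_Se2 - 3*p_I1/7 - q_C1/4 - q_C2/4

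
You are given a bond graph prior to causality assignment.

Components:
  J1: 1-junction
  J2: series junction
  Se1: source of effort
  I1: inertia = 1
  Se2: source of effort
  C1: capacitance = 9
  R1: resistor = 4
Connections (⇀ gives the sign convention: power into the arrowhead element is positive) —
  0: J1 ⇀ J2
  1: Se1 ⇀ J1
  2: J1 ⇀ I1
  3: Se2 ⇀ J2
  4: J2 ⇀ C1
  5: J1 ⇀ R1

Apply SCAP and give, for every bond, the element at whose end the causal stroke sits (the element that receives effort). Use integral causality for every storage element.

β1 stroke→J1  (Se1 fixes effort; stroke away)
β3 stroke→J2  (source Se2 imposes e)
β2 stroke→I1  (I1 integral (f out))
β0 stroke→J1  (J1: bond 2 brought flow, rest push out)
β5 stroke→J1  (common-f at J1 fixed by 2)
β4 stroke→J2  (J2: bond 0 brought flow, rest push out)

#0 stroke→J1
#1 stroke→J1
#2 stroke→I1
#3 stroke→J2
#4 stroke→J2
#5 stroke→J1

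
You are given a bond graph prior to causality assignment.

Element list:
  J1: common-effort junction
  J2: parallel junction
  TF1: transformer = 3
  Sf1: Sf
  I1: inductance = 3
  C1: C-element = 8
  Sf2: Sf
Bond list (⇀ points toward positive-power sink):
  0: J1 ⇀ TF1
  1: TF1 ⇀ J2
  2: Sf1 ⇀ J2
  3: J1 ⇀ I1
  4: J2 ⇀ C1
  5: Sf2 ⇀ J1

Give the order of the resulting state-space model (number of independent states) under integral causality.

β2 →Sf1  (source Sf1 imposes f)
β5 →Sf2  (source Sf2 imposes f)
β3 →I1  (prefer integral on I1)
β0 →J1  (only one effort-in slot at J1)
β1 →TF1  (TF TF1: opposite of bond 0)
β4 →J2  (closing 0-jn rule on J2)

2  (C1, I1 all integral)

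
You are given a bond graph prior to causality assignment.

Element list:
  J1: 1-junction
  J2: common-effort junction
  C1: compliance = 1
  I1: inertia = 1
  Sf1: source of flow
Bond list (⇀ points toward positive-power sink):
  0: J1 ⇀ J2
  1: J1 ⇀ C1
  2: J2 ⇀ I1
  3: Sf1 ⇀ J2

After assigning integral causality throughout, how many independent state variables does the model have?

2  (C1, I1 all integral)

b3 stroke→Sf1  (source Sf1 imposes f)
b1 stroke→J1  (C1 integral (e out))
b0 stroke→J2  (J1 needs exactly one f-in)
b2 stroke→I1  (J2 effort already set via bond 0)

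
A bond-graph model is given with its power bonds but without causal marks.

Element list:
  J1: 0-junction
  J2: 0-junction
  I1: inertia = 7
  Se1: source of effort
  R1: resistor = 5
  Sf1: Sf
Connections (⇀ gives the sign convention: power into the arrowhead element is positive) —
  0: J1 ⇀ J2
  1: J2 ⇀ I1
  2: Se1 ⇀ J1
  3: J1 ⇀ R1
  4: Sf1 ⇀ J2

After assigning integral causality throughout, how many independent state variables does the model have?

1  (I1 all integral)

b2 |J1  (Se1 fixes effort; stroke away)
b4 |Sf1  (Sf1 (Sf) sets flow on bond)
b0 |J2  (J1 effort already set via bond 2)
b3 |R1  (common-e at J1 fixed by 2)
b1 |I1  (common-e at J2 fixed by 0)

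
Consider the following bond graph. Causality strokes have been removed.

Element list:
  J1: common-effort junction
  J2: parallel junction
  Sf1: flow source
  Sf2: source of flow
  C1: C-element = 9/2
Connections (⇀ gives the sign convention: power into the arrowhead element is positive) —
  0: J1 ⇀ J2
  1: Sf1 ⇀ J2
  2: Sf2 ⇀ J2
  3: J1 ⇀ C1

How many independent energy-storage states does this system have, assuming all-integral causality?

1  (C1 all integral)

β1 stroke at Sf1  (source Sf1 imposes f)
β2 stroke at Sf2  (source Sf2 imposes f)
β0 stroke at J2  (only one effort-in slot at J2)
β3 stroke at J1  (only one effort-in slot at J1)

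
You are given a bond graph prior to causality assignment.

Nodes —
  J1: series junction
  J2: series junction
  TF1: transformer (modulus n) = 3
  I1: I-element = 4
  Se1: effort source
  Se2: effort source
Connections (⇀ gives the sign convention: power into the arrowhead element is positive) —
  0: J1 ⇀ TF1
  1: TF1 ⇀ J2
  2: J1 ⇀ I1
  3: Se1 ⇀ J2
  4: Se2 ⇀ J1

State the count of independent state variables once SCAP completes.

#3 stroke at J2  (Se1 (Se) sets effort on bond)
#4 stroke at J1  (source Se2 imposes e)
#1 stroke at TF1  (J2 needs exactly one f-in)
#0 stroke at J1  (through TF1, causality passes straight; one stroke at TF1)
#2 stroke at I1  (only one flow-in slot at J1)

1  (I1 all integral)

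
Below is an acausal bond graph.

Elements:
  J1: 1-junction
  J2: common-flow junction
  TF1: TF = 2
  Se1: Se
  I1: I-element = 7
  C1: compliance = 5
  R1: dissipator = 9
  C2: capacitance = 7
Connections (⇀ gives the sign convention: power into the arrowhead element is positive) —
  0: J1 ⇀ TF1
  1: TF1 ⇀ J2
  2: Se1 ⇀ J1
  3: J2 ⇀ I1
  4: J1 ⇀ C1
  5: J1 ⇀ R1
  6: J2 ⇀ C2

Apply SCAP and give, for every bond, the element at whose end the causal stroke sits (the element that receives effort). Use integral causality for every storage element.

b0 stroke→TF1
b1 stroke→J2
b2 stroke→J1
b3 stroke→I1
b4 stroke→J1
b5 stroke→J1
b6 stroke→J2

bond 2 →J1  (source Se1 imposes e)
bond 3 →I1  (I1: I, integral causality)
bond 1 →J2  (common-f at J2 fixed by 3)
bond 6 →J2  (J2: bond 3 brought flow, rest push out)
bond 0 →TF1  (TF TF1: opposite of bond 1)
bond 4 →J1  (common-f at J1 fixed by 0)
bond 5 →J1  (1-jn J1 has f-setter on 0)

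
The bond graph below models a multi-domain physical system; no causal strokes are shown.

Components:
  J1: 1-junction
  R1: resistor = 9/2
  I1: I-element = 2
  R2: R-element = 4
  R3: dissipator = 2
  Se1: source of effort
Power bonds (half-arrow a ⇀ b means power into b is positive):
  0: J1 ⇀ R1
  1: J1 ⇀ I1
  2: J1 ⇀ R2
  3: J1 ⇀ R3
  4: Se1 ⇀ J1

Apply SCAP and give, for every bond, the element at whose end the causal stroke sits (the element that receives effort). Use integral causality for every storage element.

#4 stroke→J1  (Se1 fixes effort; stroke away)
#1 stroke→I1  (I1: I, integral causality)
#0 stroke→J1  (J1: bond 1 brought flow, rest push out)
#2 stroke→J1  (J1 flow already set via bond 1)
#3 stroke→J1  (1-jn J1 has f-setter on 1)

#0 →J1
#1 →I1
#2 →J1
#3 →J1
#4 →J1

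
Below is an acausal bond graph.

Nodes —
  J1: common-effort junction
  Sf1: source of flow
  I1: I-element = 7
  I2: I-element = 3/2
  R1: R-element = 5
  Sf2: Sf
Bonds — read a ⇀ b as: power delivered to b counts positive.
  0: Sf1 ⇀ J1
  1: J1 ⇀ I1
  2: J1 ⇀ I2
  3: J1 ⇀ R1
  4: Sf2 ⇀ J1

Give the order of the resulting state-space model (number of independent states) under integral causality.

2  (I1, I2 all integral)

β0 |Sf1  (source Sf1 imposes f)
β4 |Sf2  (Sf2 fixes flow; stroke at Sf2)
β1 |I1  (prefer integral on I1)
β2 |I2  (I2 integral (f out))
β3 |J1  (J1: last free bond brings effort in)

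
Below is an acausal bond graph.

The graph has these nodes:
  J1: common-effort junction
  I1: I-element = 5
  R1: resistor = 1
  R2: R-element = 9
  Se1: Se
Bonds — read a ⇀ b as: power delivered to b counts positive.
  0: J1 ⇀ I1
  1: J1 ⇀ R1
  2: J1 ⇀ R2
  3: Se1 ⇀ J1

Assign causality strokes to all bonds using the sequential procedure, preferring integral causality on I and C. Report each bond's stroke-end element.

#0 stroke→I1
#1 stroke→R1
#2 stroke→R2
#3 stroke→J1

bond 3 stroke at J1  (Se1 (Se) sets effort on bond)
bond 0 stroke at I1  (0-jn J1 has e-setter on 3)
bond 1 stroke at R1  (common-e at J1 fixed by 3)
bond 2 stroke at R2  (0-jn J1 has e-setter on 3)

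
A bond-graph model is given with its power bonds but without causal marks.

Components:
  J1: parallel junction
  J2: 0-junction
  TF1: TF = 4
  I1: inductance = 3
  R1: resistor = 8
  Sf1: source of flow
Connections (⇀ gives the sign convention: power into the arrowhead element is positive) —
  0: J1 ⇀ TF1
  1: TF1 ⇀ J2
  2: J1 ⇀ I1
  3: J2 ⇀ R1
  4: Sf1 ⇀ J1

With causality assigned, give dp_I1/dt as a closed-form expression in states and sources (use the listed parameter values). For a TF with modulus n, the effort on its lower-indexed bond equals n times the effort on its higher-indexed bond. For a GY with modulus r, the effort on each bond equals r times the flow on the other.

dp_I1/dt = 128*F_Sf1 - 128*p_I1/3

#4 |Sf1  (Sf1 (Sf) sets flow on bond)
#2 |I1  (prefer integral on I1)
#0 |J1  (only one effort-in slot at J1)
#1 |TF1  (TF1 one-in-one-out from 0)
#3 |J2  (only one effort-in slot at J2)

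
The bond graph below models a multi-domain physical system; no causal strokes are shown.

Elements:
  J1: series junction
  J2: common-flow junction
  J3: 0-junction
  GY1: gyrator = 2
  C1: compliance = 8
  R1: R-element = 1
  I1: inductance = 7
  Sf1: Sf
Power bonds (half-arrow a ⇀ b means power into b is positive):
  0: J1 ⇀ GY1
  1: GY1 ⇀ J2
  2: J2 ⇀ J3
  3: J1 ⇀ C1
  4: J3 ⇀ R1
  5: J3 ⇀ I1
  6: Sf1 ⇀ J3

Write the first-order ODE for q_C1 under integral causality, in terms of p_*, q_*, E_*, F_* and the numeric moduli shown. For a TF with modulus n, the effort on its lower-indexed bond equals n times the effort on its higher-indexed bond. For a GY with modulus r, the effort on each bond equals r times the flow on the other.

b6 stroke at Sf1  (Sf1 fixes flow; stroke at Sf1)
b3 stroke at J1  (C1 outputs effort q/C1)
b0 stroke at GY1  (only one flow-in slot at J1)
b1 stroke at GY1  (GY1: gyrator matches bond 0)
b2 stroke at J2  (J2: bond 1 brought flow, rest push out)
b5 stroke at I1  (I1 outputs flow p/I1)
b4 stroke at J3  (J3: last free bond brings effort in)

dq_C1/dt = F_Sf1/2 - p_I1/14 - q_C1/32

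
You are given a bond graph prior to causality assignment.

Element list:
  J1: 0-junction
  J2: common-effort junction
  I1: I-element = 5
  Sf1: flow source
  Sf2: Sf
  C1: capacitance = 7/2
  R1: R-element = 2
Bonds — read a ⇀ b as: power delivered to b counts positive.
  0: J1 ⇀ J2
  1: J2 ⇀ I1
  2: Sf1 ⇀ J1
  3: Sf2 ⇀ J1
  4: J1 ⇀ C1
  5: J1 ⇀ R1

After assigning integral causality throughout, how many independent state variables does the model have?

b2 →Sf1  (Sf1: flow source, stroke at near end)
b3 →Sf2  (Sf2 fixes flow; stroke at Sf2)
b1 →I1  (I1 outputs flow p/I1)
b0 →J2  (closing 0-jn rule on J2)
b4 →J1  (C1 integral (e out))
b5 →R1  (common-e at J1 fixed by 4)

2  (C1, I1 all integral)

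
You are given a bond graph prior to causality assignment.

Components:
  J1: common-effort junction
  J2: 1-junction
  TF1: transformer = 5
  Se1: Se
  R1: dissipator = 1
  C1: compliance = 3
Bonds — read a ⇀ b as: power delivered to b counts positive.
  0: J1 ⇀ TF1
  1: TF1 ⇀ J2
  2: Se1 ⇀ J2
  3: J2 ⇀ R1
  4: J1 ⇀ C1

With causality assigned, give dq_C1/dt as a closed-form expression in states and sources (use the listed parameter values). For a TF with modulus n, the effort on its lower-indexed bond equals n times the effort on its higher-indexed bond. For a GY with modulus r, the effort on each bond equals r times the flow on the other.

b2 stroke→J2  (source Se1 imposes e)
b4 stroke→J1  (C1 integral (e out))
b0 stroke→TF1  (J1: bond 4 brought effort, rest push out)
b1 stroke→J2  (TF1 one-in-one-out from 0)
b3 stroke→R1  (only one flow-in slot at J2)

dq_C1/dt = -E_Se1/5 - q_C1/75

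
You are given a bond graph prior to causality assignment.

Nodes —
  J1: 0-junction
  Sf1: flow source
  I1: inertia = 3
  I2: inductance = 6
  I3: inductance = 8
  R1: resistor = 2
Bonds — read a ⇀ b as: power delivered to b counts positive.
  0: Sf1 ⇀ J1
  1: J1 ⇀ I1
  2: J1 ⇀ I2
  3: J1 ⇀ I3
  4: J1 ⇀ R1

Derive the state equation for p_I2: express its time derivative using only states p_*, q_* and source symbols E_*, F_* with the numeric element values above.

b0 →Sf1  (Sf1 (Sf) sets flow on bond)
b1 →I1  (I1: I, integral causality)
b2 →I2  (I2: I, integral causality)
b3 →I3  (I3: I, integral causality)
b4 →J1  (J1: last free bond brings effort in)

dp_I2/dt = 2*F_Sf1 - 2*p_I1/3 - p_I2/3 - p_I3/4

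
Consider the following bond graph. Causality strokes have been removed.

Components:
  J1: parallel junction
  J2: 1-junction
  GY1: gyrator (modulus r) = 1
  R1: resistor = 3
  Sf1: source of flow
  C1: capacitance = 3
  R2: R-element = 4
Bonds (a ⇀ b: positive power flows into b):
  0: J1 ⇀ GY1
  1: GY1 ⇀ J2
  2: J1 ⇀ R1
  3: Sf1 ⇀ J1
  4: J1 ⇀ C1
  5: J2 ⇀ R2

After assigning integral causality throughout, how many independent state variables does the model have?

#3 stroke→Sf1  (Sf1 fixes flow; stroke at Sf1)
#4 stroke→J1  (C1 outputs effort q/C1)
#0 stroke→GY1  (J1: bond 4 brought effort, rest push out)
#2 stroke→R1  (0-jn J1 has e-setter on 4)
#1 stroke→GY1  (GY GY1: same side as bond 0)
#5 stroke→J2  (1-jn J2 has f-setter on 1)

1  (C1 all integral)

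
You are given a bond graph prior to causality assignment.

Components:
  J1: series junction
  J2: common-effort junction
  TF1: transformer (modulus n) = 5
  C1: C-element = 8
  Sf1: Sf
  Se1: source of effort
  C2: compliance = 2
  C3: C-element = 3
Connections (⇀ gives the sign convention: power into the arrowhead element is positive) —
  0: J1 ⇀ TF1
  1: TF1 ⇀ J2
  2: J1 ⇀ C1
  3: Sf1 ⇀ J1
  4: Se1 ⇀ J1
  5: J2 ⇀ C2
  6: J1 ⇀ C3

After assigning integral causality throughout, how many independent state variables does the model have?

bond 3 stroke at Sf1  (Sf1 fixes flow; stroke at Sf1)
bond 4 stroke at J1  (Se1 fixes effort; stroke away)
bond 0 stroke at J1  (common-f at J1 fixed by 3)
bond 2 stroke at J1  (J1 flow already set via bond 3)
bond 6 stroke at J1  (1-jn J1 has f-setter on 3)
bond 1 stroke at TF1  (through TF1, causality passes straight; one stroke at TF1)
bond 5 stroke at J2  (closing 0-jn rule on J2)

3  (C1, C2, C3 all integral)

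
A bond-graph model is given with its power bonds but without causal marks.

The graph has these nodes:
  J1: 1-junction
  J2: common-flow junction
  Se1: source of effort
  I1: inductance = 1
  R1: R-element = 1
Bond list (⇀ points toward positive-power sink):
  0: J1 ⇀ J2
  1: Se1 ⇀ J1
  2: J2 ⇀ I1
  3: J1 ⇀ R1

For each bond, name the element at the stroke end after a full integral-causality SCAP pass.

β1 |J1  (Se1 fixes effort; stroke away)
β2 |I1  (I1: I, integral causality)
β0 |J2  (1-jn J2 has f-setter on 2)
β3 |J1  (J1: bond 0 brought flow, rest push out)

b0 |J2
b1 |J1
b2 |I1
b3 |J1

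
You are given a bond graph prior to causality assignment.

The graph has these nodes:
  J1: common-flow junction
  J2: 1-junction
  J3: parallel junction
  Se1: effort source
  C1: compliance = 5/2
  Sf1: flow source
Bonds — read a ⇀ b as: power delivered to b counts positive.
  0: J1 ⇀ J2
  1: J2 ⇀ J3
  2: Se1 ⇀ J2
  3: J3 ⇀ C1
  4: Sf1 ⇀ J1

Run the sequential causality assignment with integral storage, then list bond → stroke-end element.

#2 stroke at J2  (Se1: effort source, stroke at far end)
#4 stroke at Sf1  (Sf1 fixes flow; stroke at Sf1)
#0 stroke at J1  (J1 flow already set via bond 4)
#1 stroke at J2  (common-f at J2 fixed by 0)
#3 stroke at J3  (J3: last free bond brings effort in)

#0 |J1
#1 |J2
#2 |J2
#3 |J3
#4 |Sf1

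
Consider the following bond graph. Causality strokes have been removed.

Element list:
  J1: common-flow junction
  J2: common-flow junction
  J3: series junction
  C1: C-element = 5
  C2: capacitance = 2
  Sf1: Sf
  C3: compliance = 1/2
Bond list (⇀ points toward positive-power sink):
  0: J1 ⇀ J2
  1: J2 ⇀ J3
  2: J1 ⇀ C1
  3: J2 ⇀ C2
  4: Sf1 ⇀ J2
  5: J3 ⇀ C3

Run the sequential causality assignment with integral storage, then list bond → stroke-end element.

b0 →J2
b1 →J2
b2 →J1
b3 →J2
b4 →Sf1
b5 →J3

#4 →Sf1  (source Sf1 imposes f)
#0 →J2  (J2: bond 4 brought flow, rest push out)
#1 →J2  (J2 flow already set via bond 4)
#3 →J2  (common-f at J2 fixed by 4)
#5 →J3  (J3: bond 1 brought flow, rest push out)
#2 →J1  (common-f at J1 fixed by 0)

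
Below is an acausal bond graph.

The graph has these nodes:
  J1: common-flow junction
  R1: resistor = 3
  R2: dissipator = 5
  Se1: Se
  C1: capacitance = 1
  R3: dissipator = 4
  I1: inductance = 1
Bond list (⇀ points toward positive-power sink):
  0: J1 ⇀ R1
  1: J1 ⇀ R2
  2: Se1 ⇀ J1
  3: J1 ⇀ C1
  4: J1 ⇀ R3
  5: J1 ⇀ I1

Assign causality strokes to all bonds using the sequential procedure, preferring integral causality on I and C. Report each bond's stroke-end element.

β2 |J1  (source Se1 imposes e)
β3 |J1  (C1 outputs effort q/C1)
β5 |I1  (I1 outputs flow p/I1)
β0 |J1  (J1 flow already set via bond 5)
β1 |J1  (1-jn J1 has f-setter on 5)
β4 |J1  (common-f at J1 fixed by 5)

bond 0 stroke at J1
bond 1 stroke at J1
bond 2 stroke at J1
bond 3 stroke at J1
bond 4 stroke at J1
bond 5 stroke at I1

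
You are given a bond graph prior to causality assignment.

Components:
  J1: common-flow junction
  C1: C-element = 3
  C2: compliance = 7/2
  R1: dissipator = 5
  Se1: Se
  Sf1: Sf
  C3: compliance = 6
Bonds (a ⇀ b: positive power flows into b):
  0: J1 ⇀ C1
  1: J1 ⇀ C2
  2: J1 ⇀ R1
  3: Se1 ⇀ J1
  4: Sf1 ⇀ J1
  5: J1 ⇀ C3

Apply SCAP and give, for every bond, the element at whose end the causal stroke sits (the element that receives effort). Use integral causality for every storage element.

bond 3 →J1  (source Se1 imposes e)
bond 4 →Sf1  (Sf1 fixes flow; stroke at Sf1)
bond 0 →J1  (J1 flow already set via bond 4)
bond 1 →J1  (common-f at J1 fixed by 4)
bond 2 →J1  (common-f at J1 fixed by 4)
bond 5 →J1  (1-jn J1 has f-setter on 4)

bond 0 →J1
bond 1 →J1
bond 2 →J1
bond 3 →J1
bond 4 →Sf1
bond 5 →J1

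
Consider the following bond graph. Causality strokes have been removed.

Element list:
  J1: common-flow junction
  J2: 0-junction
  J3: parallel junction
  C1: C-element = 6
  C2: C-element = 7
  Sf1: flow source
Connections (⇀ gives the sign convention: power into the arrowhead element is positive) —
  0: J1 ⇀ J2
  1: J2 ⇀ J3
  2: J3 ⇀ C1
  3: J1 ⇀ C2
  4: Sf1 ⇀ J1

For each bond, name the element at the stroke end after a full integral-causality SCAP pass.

β0 →J1
β1 →J2
β2 →J3
β3 →J1
β4 →Sf1

β4 →Sf1  (Sf1 fixes flow; stroke at Sf1)
β0 →J1  (1-jn J1 has f-setter on 4)
β3 →J1  (J1 flow already set via bond 4)
β1 →J2  (J2: last free bond brings effort in)
β2 →J3  (only one effort-in slot at J3)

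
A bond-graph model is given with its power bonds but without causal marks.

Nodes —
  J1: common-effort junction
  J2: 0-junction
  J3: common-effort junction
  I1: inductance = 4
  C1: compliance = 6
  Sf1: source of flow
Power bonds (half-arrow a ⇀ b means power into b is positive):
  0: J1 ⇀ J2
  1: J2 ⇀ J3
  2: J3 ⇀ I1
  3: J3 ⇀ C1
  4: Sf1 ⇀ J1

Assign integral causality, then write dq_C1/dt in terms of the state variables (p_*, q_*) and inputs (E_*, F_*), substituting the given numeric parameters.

β4 →Sf1  (source Sf1 imposes f)
β0 →J1  (J1 needs exactly one e-in)
β1 →J2  (J2: last free bond brings effort in)
β2 →I1  (prefer integral on I1)
β3 →J3  (J3: last free bond brings effort in)

dq_C1/dt = F_Sf1 - p_I1/4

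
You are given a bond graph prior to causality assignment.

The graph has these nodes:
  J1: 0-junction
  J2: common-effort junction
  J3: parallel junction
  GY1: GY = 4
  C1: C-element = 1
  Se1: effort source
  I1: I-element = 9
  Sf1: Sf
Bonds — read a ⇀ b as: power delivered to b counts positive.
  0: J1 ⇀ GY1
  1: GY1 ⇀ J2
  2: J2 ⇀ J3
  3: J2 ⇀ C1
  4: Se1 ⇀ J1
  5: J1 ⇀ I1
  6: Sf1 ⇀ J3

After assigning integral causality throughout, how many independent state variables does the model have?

2  (C1, I1 all integral)

β4 stroke at J1  (Se1 (Se) sets effort on bond)
β6 stroke at Sf1  (Sf1 fixes flow; stroke at Sf1)
β0 stroke at GY1  (0-jn J1 has e-setter on 4)
β5 stroke at I1  (0-jn J1 has e-setter on 4)
β2 stroke at J3  (J3 needs exactly one e-in)
β1 stroke at GY1  (GY1: gyrator matches bond 0)
β3 stroke at J2  (J2 needs exactly one e-in)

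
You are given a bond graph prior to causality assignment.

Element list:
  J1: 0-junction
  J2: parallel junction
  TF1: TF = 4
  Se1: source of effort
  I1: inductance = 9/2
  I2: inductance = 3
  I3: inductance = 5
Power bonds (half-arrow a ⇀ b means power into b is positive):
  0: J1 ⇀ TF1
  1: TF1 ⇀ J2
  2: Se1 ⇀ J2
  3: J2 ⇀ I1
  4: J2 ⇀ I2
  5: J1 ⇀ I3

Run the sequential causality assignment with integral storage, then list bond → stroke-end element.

b0 stroke at J1
b1 stroke at TF1
b2 stroke at J2
b3 stroke at I1
b4 stroke at I2
b5 stroke at I3

#2 stroke at J2  (Se1: effort source, stroke at far end)
#1 stroke at TF1  (J2: bond 2 brought effort, rest push out)
#3 stroke at I1  (J2: bond 2 brought effort, rest push out)
#4 stroke at I2  (J2 effort already set via bond 2)
#0 stroke at J1  (through TF1, causality passes straight; one stroke at TF1)
#5 stroke at I3  (J1: bond 0 brought effort, rest push out)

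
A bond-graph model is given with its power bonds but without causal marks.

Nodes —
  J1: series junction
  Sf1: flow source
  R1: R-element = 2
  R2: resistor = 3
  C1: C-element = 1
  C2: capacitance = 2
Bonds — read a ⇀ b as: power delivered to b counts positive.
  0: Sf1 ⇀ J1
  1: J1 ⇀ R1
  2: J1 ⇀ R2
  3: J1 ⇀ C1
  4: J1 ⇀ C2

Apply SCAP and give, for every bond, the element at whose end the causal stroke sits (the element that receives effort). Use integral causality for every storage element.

bond 0 stroke→Sf1
bond 1 stroke→J1
bond 2 stroke→J1
bond 3 stroke→J1
bond 4 stroke→J1

bond 0 stroke at Sf1  (Sf1 fixes flow; stroke at Sf1)
bond 1 stroke at J1  (J1: bond 0 brought flow, rest push out)
bond 2 stroke at J1  (common-f at J1 fixed by 0)
bond 3 stroke at J1  (J1 flow already set via bond 0)
bond 4 stroke at J1  (J1 flow already set via bond 0)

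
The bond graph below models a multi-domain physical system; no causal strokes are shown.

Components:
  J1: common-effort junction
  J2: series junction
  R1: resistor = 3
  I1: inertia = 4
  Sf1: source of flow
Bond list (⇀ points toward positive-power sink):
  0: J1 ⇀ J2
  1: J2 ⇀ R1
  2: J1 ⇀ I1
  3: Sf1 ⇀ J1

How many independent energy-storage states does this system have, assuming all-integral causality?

1  (I1 all integral)

b3 stroke→Sf1  (Sf1 (Sf) sets flow on bond)
b2 stroke→I1  (I1 outputs flow p/I1)
b0 stroke→J1  (J1: last free bond brings effort in)
b1 stroke→J2  (1-jn J2 has f-setter on 0)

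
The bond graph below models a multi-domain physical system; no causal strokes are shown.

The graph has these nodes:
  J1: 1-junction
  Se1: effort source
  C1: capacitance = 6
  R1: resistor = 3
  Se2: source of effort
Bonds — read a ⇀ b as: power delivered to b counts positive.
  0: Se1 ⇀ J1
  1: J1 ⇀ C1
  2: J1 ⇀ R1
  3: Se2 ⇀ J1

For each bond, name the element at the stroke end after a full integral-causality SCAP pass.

#0 stroke at J1  (Se1: effort source, stroke at far end)
#3 stroke at J1  (source Se2 imposes e)
#1 stroke at J1  (C1: C, integral causality)
#2 stroke at R1  (J1: last free bond brings flow in)

b0 stroke→J1
b1 stroke→J1
b2 stroke→R1
b3 stroke→J1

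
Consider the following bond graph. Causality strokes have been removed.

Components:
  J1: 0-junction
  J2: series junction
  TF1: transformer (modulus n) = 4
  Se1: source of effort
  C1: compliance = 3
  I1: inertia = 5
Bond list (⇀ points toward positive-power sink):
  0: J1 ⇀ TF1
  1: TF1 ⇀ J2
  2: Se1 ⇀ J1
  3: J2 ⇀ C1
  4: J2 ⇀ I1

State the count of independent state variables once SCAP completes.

bond 2 stroke at J1  (source Se1 imposes e)
bond 0 stroke at TF1  (J1: bond 2 brought effort, rest push out)
bond 1 stroke at J2  (TF TF1: opposite of bond 0)
bond 3 stroke at J2  (C1: C, integral causality)
bond 4 stroke at I1  (only one flow-in slot at J2)

2  (C1, I1 all integral)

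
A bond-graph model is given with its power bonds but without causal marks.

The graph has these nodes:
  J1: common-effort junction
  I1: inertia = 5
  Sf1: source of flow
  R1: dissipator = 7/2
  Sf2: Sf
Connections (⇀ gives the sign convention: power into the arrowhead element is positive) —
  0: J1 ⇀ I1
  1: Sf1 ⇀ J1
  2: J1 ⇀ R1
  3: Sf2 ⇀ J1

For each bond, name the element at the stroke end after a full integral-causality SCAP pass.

#1 →Sf1  (Sf1: flow source, stroke at near end)
#3 →Sf2  (Sf2 fixes flow; stroke at Sf2)
#0 →I1  (I1 integral (f out))
#2 →J1  (J1 needs exactly one e-in)

#0 stroke→I1
#1 stroke→Sf1
#2 stroke→J1
#3 stroke→Sf2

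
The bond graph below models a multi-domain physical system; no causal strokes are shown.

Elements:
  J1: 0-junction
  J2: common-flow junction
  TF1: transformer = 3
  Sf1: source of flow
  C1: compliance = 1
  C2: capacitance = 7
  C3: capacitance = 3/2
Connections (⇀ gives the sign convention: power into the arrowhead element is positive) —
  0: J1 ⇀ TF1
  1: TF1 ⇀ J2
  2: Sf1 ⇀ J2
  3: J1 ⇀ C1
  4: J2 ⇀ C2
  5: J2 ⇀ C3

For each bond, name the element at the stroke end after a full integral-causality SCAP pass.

b0 |TF1
b1 |J2
b2 |Sf1
b3 |J1
b4 |J2
b5 |J2

bond 2 →Sf1  (source Sf1 imposes f)
bond 1 →J2  (1-jn J2 has f-setter on 2)
bond 4 →J2  (1-jn J2 has f-setter on 2)
bond 5 →J2  (common-f at J2 fixed by 2)
bond 0 →TF1  (TF1: transformer flips bond 1)
bond 3 →J1  (J1 needs exactly one e-in)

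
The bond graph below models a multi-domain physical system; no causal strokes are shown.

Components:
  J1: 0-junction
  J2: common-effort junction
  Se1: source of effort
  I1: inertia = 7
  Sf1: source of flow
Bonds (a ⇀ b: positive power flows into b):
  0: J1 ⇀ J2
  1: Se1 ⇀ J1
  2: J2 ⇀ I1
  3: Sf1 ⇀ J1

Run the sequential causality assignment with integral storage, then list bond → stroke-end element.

β1 →J1  (source Se1 imposes e)
β3 →Sf1  (Sf1 (Sf) sets flow on bond)
β0 →J2  (common-e at J1 fixed by 1)
β2 →I1  (J2 effort already set via bond 0)

b0 →J2
b1 →J1
b2 →I1
b3 →Sf1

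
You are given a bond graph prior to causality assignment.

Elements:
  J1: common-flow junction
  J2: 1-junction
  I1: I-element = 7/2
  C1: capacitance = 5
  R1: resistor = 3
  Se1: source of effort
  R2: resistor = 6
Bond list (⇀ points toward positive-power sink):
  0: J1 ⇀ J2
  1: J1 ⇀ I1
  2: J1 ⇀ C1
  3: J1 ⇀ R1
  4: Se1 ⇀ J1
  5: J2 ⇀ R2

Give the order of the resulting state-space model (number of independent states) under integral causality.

b4 |J1  (Se1: effort source, stroke at far end)
b1 |I1  (I1 outputs flow p/I1)
b0 |J1  (J1: bond 1 brought flow, rest push out)
b2 |J1  (J1 flow already set via bond 1)
b3 |J1  (J1: bond 1 brought flow, rest push out)
b5 |J2  (common-f at J2 fixed by 0)

2  (C1, I1 all integral)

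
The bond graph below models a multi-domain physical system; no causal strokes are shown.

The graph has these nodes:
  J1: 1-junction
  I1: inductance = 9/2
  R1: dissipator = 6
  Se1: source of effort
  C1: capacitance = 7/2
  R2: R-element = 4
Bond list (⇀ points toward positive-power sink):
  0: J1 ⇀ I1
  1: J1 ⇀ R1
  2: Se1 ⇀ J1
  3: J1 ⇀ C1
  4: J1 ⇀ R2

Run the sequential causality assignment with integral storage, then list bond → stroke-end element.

b0 →I1
b1 →J1
b2 →J1
b3 →J1
b4 →J1

β2 |J1  (Se1: effort source, stroke at far end)
β0 |I1  (prefer integral on I1)
β1 |J1  (common-f at J1 fixed by 0)
β3 |J1  (J1 flow already set via bond 0)
β4 |J1  (J1: bond 0 brought flow, rest push out)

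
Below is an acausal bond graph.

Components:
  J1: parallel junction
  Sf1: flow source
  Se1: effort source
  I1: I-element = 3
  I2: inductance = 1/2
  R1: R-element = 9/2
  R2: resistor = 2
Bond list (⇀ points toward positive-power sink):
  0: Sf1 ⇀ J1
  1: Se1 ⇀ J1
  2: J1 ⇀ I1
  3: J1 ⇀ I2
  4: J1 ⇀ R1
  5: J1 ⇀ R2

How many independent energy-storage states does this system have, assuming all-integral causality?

b0 |Sf1  (Sf1: flow source, stroke at near end)
b1 |J1  (Se1: effort source, stroke at far end)
b2 |I1  (common-e at J1 fixed by 1)
b3 |I2  (J1 effort already set via bond 1)
b4 |R1  (common-e at J1 fixed by 1)
b5 |R2  (J1 effort already set via bond 1)

2  (I1, I2 all integral)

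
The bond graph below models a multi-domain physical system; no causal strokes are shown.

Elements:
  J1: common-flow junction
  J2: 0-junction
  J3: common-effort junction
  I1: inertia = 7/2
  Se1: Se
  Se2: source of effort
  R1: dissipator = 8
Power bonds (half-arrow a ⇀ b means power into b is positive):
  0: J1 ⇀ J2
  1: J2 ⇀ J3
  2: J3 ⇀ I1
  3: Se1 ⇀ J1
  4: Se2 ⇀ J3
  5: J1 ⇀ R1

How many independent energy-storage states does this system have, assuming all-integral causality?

bond 3 →J1  (Se1 fixes effort; stroke away)
bond 4 →J3  (Se2: effort source, stroke at far end)
bond 1 →J2  (J3: bond 4 brought effort, rest push out)
bond 2 →I1  (0-jn J3 has e-setter on 4)
bond 0 →J1  (common-e at J2 fixed by 1)
bond 5 →R1  (only one flow-in slot at J1)

1  (I1 all integral)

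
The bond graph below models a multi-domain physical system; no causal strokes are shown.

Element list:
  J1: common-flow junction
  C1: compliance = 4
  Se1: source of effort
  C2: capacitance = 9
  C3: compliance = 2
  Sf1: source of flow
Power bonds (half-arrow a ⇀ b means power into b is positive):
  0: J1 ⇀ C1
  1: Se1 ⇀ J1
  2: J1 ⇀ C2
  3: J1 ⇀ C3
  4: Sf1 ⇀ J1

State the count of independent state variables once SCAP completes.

3  (C1, C2, C3 all integral)

bond 1 |J1  (Se1 (Se) sets effort on bond)
bond 4 |Sf1  (Sf1 fixes flow; stroke at Sf1)
bond 0 |J1  (1-jn J1 has f-setter on 4)
bond 2 |J1  (common-f at J1 fixed by 4)
bond 3 |J1  (1-jn J1 has f-setter on 4)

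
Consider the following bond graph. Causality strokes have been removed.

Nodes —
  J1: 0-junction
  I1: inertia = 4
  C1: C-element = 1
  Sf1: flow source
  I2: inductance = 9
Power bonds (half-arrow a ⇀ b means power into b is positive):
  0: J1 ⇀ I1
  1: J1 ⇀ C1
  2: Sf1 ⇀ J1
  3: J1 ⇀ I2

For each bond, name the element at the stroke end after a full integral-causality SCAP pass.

bond 0 →I1
bond 1 →J1
bond 2 →Sf1
bond 3 →I2

β2 stroke at Sf1  (source Sf1 imposes f)
β0 stroke at I1  (prefer integral on I1)
β1 stroke at J1  (C1 integral (e out))
β3 stroke at I2  (0-jn J1 has e-setter on 1)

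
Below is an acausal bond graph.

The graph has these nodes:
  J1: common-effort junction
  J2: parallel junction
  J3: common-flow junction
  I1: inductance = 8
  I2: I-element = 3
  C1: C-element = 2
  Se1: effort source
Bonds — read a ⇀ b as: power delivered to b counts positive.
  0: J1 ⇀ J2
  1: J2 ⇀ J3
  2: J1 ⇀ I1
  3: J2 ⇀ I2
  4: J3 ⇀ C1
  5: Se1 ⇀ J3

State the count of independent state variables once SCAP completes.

b5 |J3  (Se1 (Se) sets effort on bond)
b2 |I1  (prefer integral on I1)
b0 |J1  (only one effort-in slot at J1)
b3 |I2  (prefer integral on I2)
b1 |J2  (J2 needs exactly one e-in)
b4 |J3  (common-f at J3 fixed by 1)

3  (C1, I1, I2 all integral)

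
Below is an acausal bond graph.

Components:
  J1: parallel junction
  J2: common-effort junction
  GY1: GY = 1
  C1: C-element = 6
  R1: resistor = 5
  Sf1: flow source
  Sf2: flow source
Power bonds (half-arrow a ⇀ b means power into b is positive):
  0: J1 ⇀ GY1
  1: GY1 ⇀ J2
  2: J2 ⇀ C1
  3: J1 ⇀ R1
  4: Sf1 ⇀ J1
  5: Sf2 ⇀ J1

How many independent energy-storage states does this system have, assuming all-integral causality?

bond 4 →Sf1  (Sf1 fixes flow; stroke at Sf1)
bond 5 →Sf2  (Sf2 (Sf) sets flow on bond)
bond 2 →J2  (prefer integral on C1)
bond 1 →GY1  (J2 effort already set via bond 2)
bond 0 →GY1  (GY1: gyrator matches bond 1)
bond 3 →J1  (J1: last free bond brings effort in)

1  (C1 all integral)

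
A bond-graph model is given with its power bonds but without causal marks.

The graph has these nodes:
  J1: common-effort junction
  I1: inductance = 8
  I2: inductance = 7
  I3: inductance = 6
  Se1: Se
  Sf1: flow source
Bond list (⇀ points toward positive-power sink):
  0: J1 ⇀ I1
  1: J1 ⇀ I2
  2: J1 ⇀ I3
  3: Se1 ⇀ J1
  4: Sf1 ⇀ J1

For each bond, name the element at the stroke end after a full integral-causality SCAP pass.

β0 stroke at I1
β1 stroke at I2
β2 stroke at I3
β3 stroke at J1
β4 stroke at Sf1

bond 3 →J1  (Se1: effort source, stroke at far end)
bond 4 →Sf1  (Sf1 (Sf) sets flow on bond)
bond 0 →I1  (0-jn J1 has e-setter on 3)
bond 1 →I2  (J1 effort already set via bond 3)
bond 2 →I3  (J1 effort already set via bond 3)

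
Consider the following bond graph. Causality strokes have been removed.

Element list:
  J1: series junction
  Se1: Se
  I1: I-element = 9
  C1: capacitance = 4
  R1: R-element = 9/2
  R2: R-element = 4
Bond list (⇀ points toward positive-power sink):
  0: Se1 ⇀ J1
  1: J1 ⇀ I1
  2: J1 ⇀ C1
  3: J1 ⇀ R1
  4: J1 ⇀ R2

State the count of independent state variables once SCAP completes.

2  (C1, I1 all integral)

#0 |J1  (Se1 (Se) sets effort on bond)
#1 |I1  (I1: I, integral causality)
#2 |J1  (J1 flow already set via bond 1)
#3 |J1  (1-jn J1 has f-setter on 1)
#4 |J1  (J1 flow already set via bond 1)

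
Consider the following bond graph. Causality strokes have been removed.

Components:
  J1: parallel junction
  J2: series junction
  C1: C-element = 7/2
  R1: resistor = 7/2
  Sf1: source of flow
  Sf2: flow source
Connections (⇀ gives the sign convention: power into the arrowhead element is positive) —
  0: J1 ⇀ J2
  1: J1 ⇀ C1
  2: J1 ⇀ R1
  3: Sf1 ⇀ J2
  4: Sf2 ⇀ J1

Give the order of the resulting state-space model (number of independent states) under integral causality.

b3 stroke→Sf1  (Sf1 fixes flow; stroke at Sf1)
b4 stroke→Sf2  (Sf2 (Sf) sets flow on bond)
b0 stroke→J2  (J2 flow already set via bond 3)
b1 stroke→J1  (C1 outputs effort q/C1)
b2 stroke→R1  (0-jn J1 has e-setter on 1)

1  (C1 all integral)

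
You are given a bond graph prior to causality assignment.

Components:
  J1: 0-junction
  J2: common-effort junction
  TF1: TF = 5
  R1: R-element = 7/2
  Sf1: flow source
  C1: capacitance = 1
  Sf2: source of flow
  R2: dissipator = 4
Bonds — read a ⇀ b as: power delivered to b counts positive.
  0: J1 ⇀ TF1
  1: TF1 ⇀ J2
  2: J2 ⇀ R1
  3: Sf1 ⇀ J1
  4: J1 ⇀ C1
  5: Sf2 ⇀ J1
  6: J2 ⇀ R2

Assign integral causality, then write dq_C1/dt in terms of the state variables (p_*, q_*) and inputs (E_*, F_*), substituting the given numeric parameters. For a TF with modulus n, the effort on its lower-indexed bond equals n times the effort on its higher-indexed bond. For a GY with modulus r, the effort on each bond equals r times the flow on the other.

b3 →Sf1  (Sf1: flow source, stroke at near end)
b5 →Sf2  (Sf2 (Sf) sets flow on bond)
b4 →J1  (C1 integral (e out))
b0 →TF1  (J1 effort already set via bond 4)
b1 →J2  (TF1: transformer flips bond 0)
b2 →R1  (J2 effort already set via bond 1)
b6 →R2  (J2 effort already set via bond 1)

dq_C1/dt = F_Sf1 + F_Sf2 - 3*q_C1/140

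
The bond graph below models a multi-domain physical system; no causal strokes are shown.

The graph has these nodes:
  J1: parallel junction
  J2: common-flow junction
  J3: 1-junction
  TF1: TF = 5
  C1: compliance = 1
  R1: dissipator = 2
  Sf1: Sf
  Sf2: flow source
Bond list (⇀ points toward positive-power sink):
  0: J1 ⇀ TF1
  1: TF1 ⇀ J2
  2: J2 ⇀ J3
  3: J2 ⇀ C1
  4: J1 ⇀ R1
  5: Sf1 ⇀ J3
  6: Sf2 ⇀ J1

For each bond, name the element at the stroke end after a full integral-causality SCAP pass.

#0 stroke at TF1
#1 stroke at J2
#2 stroke at J3
#3 stroke at J2
#4 stroke at J1
#5 stroke at Sf1
#6 stroke at Sf2

bond 5 |Sf1  (Sf1 (Sf) sets flow on bond)
bond 6 |Sf2  (Sf2 (Sf) sets flow on bond)
bond 2 |J3  (J3: bond 5 brought flow, rest push out)
bond 1 |J2  (J2: bond 2 brought flow, rest push out)
bond 3 |J2  (J2: bond 2 brought flow, rest push out)
bond 0 |TF1  (TF1: transformer flips bond 1)
bond 4 |J1  (only one effort-in slot at J1)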